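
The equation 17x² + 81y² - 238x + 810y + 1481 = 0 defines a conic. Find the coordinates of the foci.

(-1, -5) and (15, -5)

Collect terms: 17(x² - 14x) + 81(y² + 10y) = -1481
Completing the square gives 17(x - 7)² + 81(y + 5)² = -1481 + 833 + 2025 = 1377.
Dividing both sides by 1377: (x - 7)²/81 + (y + 5)²/17 = 1
Ellipse, center (7, -5), major axis horizontal; a² = 81, b² = 17.
c² = a² - b² = 81 - 17 = 64, so c = 8.
Foci lie on the horizontal axis through the center: (h ± c, k).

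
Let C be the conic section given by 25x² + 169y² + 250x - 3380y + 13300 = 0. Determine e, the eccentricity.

e = 12/13

Group: 25(x² + 10x) + 169(y² - 20y) = -13300
Complete the square in x and y: 25(x + 5)² + 169(y - 10)² = -13300 + 625 + 16900 = 4225
Divide through by 4225 to get (x + 5)²/169 + (y - 10)²/25 = 1.
Ellipse, center (-5, 10), major axis horizontal; a² = 169, b² = 25.
c² = a² - b² = 144, so c = 12.
e = c/a = 12/13.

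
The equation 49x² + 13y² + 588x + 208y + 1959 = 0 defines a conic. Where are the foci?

Collect terms: 49(x² + 12x) + 13(y² + 16y) = -1959
49(x + 6)² + 13(y + 8)² = -1959 + 1764 + 832 = 637
Divide by 637: (x + 6)²/13 + (y + 8)²/49 = 1
Ellipse, center (-6, -8), major axis vertical; a² = 49, b² = 13.
c² = a² - b² = 49 - 13 = 36, so c = 6.
Foci lie on the vertical axis through the center: (h, k ± c).

(-6, -14) and (-6, -2)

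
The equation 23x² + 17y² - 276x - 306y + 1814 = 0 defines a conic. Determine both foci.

(6, 9 - √6) and (6, 9 + √6)

Group: 23(x² - 12x) + 17(y² - 18y) = -1814
Complete the square: 23(x - 6)² + 17(y - 9)² = -1814 + 828 + 1377 = 391
Divide by 391: (x - 6)²/17 + (y - 9)²/23 = 1
Ellipse, center (6, 9), major axis vertical; a² = 23, b² = 17.
c² = a² - b² = 23 - 17 = 6, so c = √6.
Foci lie on the vertical axis through the center: (h, k ± c).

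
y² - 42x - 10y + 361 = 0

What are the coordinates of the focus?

Only y is squared. Complete the square in y: (y - 5)² = 42(x - 8).
Vertex (8, 5); 4p = 42 so p = 21/2. Opens right.
Focus is p units from the vertex along the axis: (h + p, k).

(37/2, 5)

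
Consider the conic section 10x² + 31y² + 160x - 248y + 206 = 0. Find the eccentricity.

Rearranging, 10(x² + 16x) + 31(y² - 8y) = -206.
10(x + 8)² + 31(y - 4)² = -206 + 640 + 496 = 930
Divide through by 930 to get (x + 8)²/93 + (y - 4)²/30 = 1.
Ellipse, center (-8, 4), major axis horizontal; a² = 93, b² = 30.
c² = a² - b² = 63, so c = 3√7.
e = c/a = 3√7/√93 = √651/31.

e = √651/31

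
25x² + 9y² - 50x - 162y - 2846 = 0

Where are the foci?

(1, -7) and (1, 25)

Collect terms: 25(x² - 2x) + 9(y² - 18y) = 2846
25(x - 1)² + 9(y - 9)² = 2846 + 25 + 729 = 3600
Dividing both sides by 3600: (x - 1)²/144 + (y - 9)²/400 = 1
Ellipse, center (1, 9), major axis vertical; a² = 400, b² = 144.
c² = a² - b² = 400 - 144 = 256, so c = 16.
Foci lie on the vertical axis through the center: (h, k ± c).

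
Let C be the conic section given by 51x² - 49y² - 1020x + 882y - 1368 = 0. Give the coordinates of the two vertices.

Group: 51(x² - 20x) -49(y² - 18y) = 1368
Complete the square in x and y: 51(x - 10)² -49(y - 9)² = 1368 + 5100 - 3969 = 2499
Dividing both sides by 2499: (x - 10)²/49 - (y - 9)²/51 = 1
Hyperbola, center (10, 9), transverse axis horizontal; a² = 49, b² = 51.
a = 7. Vertices at (h ± a, k).

(3, 9) and (17, 9)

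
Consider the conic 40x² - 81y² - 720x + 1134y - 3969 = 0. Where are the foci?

(-2, 7) and (20, 7)

Group the x- and y-terms: 40(x² - 18x) -81(y² - 14y) = 3969
40(x - 9)² -81(y - 7)² = 3969 + 3240 - 3969 = 3240
Divide by 3240: (x - 9)²/81 - (y - 7)²/40 = 1
Hyperbola, center (9, 7), transverse axis horizontal; a² = 81, b² = 40.
c² = a² + b² = 81 + 40 = 121, so c = 11.
Foci lie on the horizontal axis through the center: (h ± c, k).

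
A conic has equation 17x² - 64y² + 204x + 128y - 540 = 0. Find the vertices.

(-14, 1) and (2, 1)

17(x² + 12x) -64(y² - 2y) = 540
Complete the square: 17(x + 6)² -64(y - 1)² = 540 + 612 - 64 = 1088
Dividing both sides by 1088: (x + 6)²/64 - (y - 1)²/17 = 1
Hyperbola, center (-6, 1), transverse axis horizontal; a² = 64, b² = 17.
a = 8. Vertices at (h ± a, k).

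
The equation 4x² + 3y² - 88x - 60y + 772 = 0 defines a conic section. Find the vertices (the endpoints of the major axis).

(11, 8) and (11, 12)

4(x² - 22x) + 3(y² - 20y) = -772
Completing the square gives 4(x - 11)² + 3(y - 10)² = -772 + 484 + 300 = 12.
Divide by 12: (x - 11)²/3 + (y - 10)²/4 = 1
Ellipse, center (11, 10), major axis vertical; a² = 4, b² = 3.
a = 2. Vertices at (h, k ± a).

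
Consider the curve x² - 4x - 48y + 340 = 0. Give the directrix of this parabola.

y = -5

Only x is squared. Complete the square in x: (x - 2)² = 48(y - 7).
Vertex (2, 7); 4p = 48 so p = 12. Opens up.
Directrix is the horizontal line y = k − p = 7 − (12) = -5.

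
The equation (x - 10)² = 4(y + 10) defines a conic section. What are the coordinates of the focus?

Vertex (10, -10); 4p = 4 so p = 1. Opens up.
Focus is p units from the vertex along the axis: (h, k + p).

(10, -9)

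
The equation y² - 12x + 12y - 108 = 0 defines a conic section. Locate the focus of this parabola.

Only y is squared. Complete the square in y: (y + 6)² = 12(x + 12).
Vertex (-12, -6); 4p = 12 so p = 3. Opens right.
Focus is p units from the vertex along the axis: (h + p, k).

(-9, -6)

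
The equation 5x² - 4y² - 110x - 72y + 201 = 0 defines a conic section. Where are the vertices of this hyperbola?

(7, -9) and (15, -9)

5(x² - 22x) -4(y² + 18y) = -201
5(x - 11)² -4(y + 9)² = -201 + 605 - 324 = 80
Divide through by 80 to get (x - 11)²/16 - (y + 9)²/20 = 1.
Hyperbola, center (11, -9), transverse axis horizontal; a² = 16, b² = 20.
a = 4. Vertices at (h ± a, k).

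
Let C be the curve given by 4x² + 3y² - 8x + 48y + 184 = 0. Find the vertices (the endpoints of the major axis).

(1, -10) and (1, -6)

Group the x- and y-terms: 4(x² - 2x) + 3(y² + 16y) = -184
Completing the square gives 4(x - 1)² + 3(y + 8)² = -184 + 4 + 192 = 12.
Dividing both sides by 12: (x - 1)²/3 + (y + 8)²/4 = 1
Ellipse, center (1, -8), major axis vertical; a² = 4, b² = 3.
a = 2. Vertices at (h, k ± a).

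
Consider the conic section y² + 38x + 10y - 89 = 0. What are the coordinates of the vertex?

Only y is squared. Complete the square in y: (y + 5)² = -38(x - 3).
Vertex (3, -5); 4p = -38 so p = -19/2. Opens left.

(3, -5)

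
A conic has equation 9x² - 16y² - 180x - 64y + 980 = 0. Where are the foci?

(10, -7) and (10, 3)

Group: 9(x² - 20x) -16(y² + 4y) = -980
9(x - 10)² -16(y + 2)² = -980 + 900 - 64 = -144
Divide by -144: (y + 2)²/9 - (x - 10)²/16 = 1
Hyperbola, center (10, -2), transverse axis vertical; a² = 9, b² = 16.
c² = a² + b² = 9 + 16 = 25, so c = 5.
Foci lie on the vertical axis through the center: (h, k ± c).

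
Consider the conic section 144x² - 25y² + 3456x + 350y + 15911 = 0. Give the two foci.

(-25, 7) and (1, 7)

Rearranging, 144(x² + 24x) -25(y² - 14y) = -15911.
Complete the square in x and y: 144(x + 12)² -25(y - 7)² = -15911 + 20736 - 1225 = 3600
Divide by 3600: (x + 12)²/25 - (y - 7)²/144 = 1
Hyperbola, center (-12, 7), transverse axis horizontal; a² = 25, b² = 144.
c² = a² + b² = 25 + 144 = 169, so c = 13.
Foci lie on the horizontal axis through the center: (h ± c, k).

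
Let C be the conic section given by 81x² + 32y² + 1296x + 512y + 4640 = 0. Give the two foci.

Collect terms: 81(x² + 16x) + 32(y² + 16y) = -4640
Completing the square gives 81(x + 8)² + 32(y + 8)² = -4640 + 5184 + 2048 = 2592.
Divide through by 2592 to get (x + 8)²/32 + (y + 8)²/81 = 1.
Ellipse, center (-8, -8), major axis vertical; a² = 81, b² = 32.
c² = a² - b² = 81 - 32 = 49, so c = 7.
Foci lie on the vertical axis through the center: (h, k ± c).

(-8, -15) and (-8, -1)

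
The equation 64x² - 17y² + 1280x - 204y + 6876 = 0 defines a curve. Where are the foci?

Rearranging, 64(x² + 20x) -17(y² + 12y) = -6876.
Completing the square gives 64(x + 10)² -17(y + 6)² = -6876 + 6400 - 612 = -1088.
Divide through by -1088 to get (y + 6)²/64 - (x + 10)²/17 = 1.
Hyperbola, center (-10, -6), transverse axis vertical; a² = 64, b² = 17.
c² = a² + b² = 64 + 17 = 81, so c = 9.
Foci lie on the vertical axis through the center: (h, k ± c).

(-10, -15) and (-10, 3)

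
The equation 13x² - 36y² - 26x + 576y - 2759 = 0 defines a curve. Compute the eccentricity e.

Group the x- and y-terms: 13(x² - 2x) -36(y² - 16y) = 2759
13(x - 1)² -36(y - 8)² = 2759 + 13 - 2304 = 468
Dividing both sides by 468: (x - 1)²/36 - (y - 8)²/13 = 1
Hyperbola, center (1, 8), transverse axis horizontal; a² = 36, b² = 13.
c² = a² + b² = 49, so c = 7.
e = c/a = 7/6.

e = 7/6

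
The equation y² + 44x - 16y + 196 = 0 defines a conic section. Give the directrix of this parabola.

Only y is squared. Complete the square in y: (y - 8)² = -44(x + 3).
Vertex (-3, 8); 4p = -44 so p = -11. Opens left.
Directrix is the vertical line x = h − p = -3 − (-11) = 8.

x = 8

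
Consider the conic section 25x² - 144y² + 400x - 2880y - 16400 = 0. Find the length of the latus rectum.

25/6

Group: 25(x² + 16x) -144(y² + 20y) = 16400
Completing the square gives 25(x + 8)² -144(y + 10)² = 16400 + 1600 - 14400 = 3600.
Dividing both sides by 3600: (x + 8)²/144 - (y + 10)²/25 = 1
Hyperbola, center (-8, -10), transverse axis horizontal; a² = 144, b² = 25.
Latus rectum length = 2b²/a = 2·25/12 = 25/6.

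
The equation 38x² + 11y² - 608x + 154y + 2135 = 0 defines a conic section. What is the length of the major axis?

4√19

Group: 38(x² - 16x) + 11(y² + 14y) = -2135
Complete the square in x and y: 38(x - 8)² + 11(y + 7)² = -2135 + 2432 + 539 = 836
Dividing both sides by 836: (x - 8)²/22 + (y + 7)²/76 = 1
Ellipse, center (8, -7), major axis vertical; a² = 76, b² = 22.
a² = 76 so a = 2√19; the major axis has length 2a = 4√19.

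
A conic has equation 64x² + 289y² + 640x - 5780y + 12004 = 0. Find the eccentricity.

e = 15/17

64(x² + 10x) + 289(y² - 20y) = -12004
64(x + 5)² + 289(y - 10)² = -12004 + 1600 + 28900 = 18496
Dividing both sides by 18496: (x + 5)²/289 + (y - 10)²/64 = 1
Ellipse, center (-5, 10), major axis horizontal; a² = 289, b² = 64.
c² = a² - b² = 225, so c = 15.
e = c/a = 15/17.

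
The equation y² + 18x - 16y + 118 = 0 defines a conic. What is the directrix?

Only y is squared. Complete the square in y: (y - 8)² = -18(x + 3).
Vertex (-3, 8); 4p = -18 so p = -9/2. Opens left.
Directrix is the vertical line x = h − p = -3 − (-9/2) = 3/2.

x = 3/2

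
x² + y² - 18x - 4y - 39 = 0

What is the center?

(9, 2)

(x² - 18x) + (y² - 4y) = 39
(x - 9)² + (y - 2)² = 39 + 81 + 4 = 124
So (x - 9)² + (y - 2)² = 124.
Circle centered at (9, 2) with r² = 124.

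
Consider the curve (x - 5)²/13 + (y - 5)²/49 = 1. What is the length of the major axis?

Center (5, 5). The larger denominator 49 sits under the y-term, so the major axis is vertical; a² = 49, b² = 13.
a² = 49 so a = 7; the major axis has length 2a = 14.

14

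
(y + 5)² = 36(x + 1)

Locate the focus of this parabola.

Vertex (-1, -5); 4p = 36 so p = 9. Opens right.
Focus is p units from the vertex along the axis: (h + p, k).

(8, -5)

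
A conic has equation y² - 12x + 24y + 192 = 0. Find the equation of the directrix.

Only y is squared. Complete the square in y: (y + 12)² = 12(x - 4).
Vertex (4, -12); 4p = 12 so p = 3. Opens right.
Directrix is the vertical line x = h − p = 4 − (3) = 1.

x = 1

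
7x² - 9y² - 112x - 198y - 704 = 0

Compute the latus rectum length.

Group the x- and y-terms: 7(x² - 16x) -9(y² + 22y) = 704
Complete the square: 7(x - 8)² -9(y + 11)² = 704 + 448 - 1089 = 63
Divide through by 63 to get (x - 8)²/9 - (y + 11)²/7 = 1.
Hyperbola, center (8, -11), transverse axis horizontal; a² = 9, b² = 7.
Latus rectum length = 2b²/a = 2·7/3 = 14/3.

14/3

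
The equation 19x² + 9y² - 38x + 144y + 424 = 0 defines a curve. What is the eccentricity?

Collect terms: 19(x² - 2x) + 9(y² + 16y) = -424
19(x - 1)² + 9(y + 8)² = -424 + 19 + 576 = 171
Divide through by 171 to get (x - 1)²/9 + (y + 8)²/19 = 1.
Ellipse, center (1, -8), major axis vertical; a² = 19, b² = 9.
c² = a² - b² = 10, so c = √10.
e = c/a = √10/√19 = √190/19.

e = √190/19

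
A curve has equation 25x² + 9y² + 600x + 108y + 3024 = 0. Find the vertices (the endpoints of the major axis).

(-12, -16) and (-12, 4)

Group the x- and y-terms: 25(x² + 24x) + 9(y² + 12y) = -3024
25(x + 12)² + 9(y + 6)² = -3024 + 3600 + 324 = 900
Dividing both sides by 900: (x + 12)²/36 + (y + 6)²/100 = 1
Ellipse, center (-12, -6), major axis vertical; a² = 100, b² = 36.
a = 10. Vertices at (h, k ± a).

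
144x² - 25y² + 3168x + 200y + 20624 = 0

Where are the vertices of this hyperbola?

Rearranging, 144(x² + 22x) -25(y² - 8y) = -20624.
144(x + 11)² -25(y - 4)² = -20624 + 17424 - 400 = -3600
Divide through by -3600 to get (y - 4)²/144 - (x + 11)²/25 = 1.
Hyperbola, center (-11, 4), transverse axis vertical; a² = 144, b² = 25.
a = 12. Vertices at (h, k ± a).

(-11, -8) and (-11, 16)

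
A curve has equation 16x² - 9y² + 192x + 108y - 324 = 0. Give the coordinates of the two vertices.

Group: 16(x² + 12x) -9(y² - 12y) = 324
Completing the square gives 16(x + 6)² -9(y - 6)² = 324 + 576 - 324 = 576.
Divide through by 576 to get (x + 6)²/36 - (y - 6)²/64 = 1.
Hyperbola, center (-6, 6), transverse axis horizontal; a² = 36, b² = 64.
a = 6. Vertices at (h ± a, k).

(-12, 6) and (0, 6)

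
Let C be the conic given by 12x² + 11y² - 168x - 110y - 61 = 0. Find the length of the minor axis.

2√77

12(x² - 14x) + 11(y² - 10y) = 61
Completing the square gives 12(x - 7)² + 11(y - 5)² = 61 + 588 + 275 = 924.
Divide by 924: (x - 7)²/77 + (y - 5)²/84 = 1
Ellipse, center (7, 5), major axis vertical; a² = 84, b² = 77.
b² = 77 so b = √77; the minor axis has length 2b = 2√77.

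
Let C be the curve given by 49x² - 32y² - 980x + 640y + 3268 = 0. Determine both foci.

(10, 1) and (10, 19)

Group: 49(x² - 20x) -32(y² - 20y) = -3268
Complete the square in x and y: 49(x - 10)² -32(y - 10)² = -3268 + 4900 - 3200 = -1568
Dividing both sides by -1568: (y - 10)²/49 - (x - 10)²/32 = 1
Hyperbola, center (10, 10), transverse axis vertical; a² = 49, b² = 32.
c² = a² + b² = 49 + 32 = 81, so c = 9.
Foci lie on the vertical axis through the center: (h, k ± c).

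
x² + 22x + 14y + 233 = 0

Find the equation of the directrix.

Only x is squared. Complete the square in x: (x + 11)² = -14(y + 8).
Vertex (-11, -8); 4p = -14 so p = -7/2. Opens down.
Directrix is the horizontal line y = k − p = -8 − (-7/2) = -9/2.

y = -9/2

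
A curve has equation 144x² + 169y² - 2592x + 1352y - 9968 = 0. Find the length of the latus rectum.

Group: 144(x² - 18x) + 169(y² + 8y) = 9968
Complete the square: 144(x - 9)² + 169(y + 4)² = 9968 + 11664 + 2704 = 24336
Dividing both sides by 24336: (x - 9)²/169 + (y + 4)²/144 = 1
Ellipse, center (9, -4), major axis horizontal; a² = 169, b² = 144.
Latus rectum length = 2b²/a = 2·144/13 = 288/13.

288/13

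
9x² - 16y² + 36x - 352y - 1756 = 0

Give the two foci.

9(x² + 4x) -16(y² + 22y) = 1756
Completing the square gives 9(x + 2)² -16(y + 11)² = 1756 + 36 - 1936 = -144.
Divide by -144: (y + 11)²/9 - (x + 2)²/16 = 1
Hyperbola, center (-2, -11), transverse axis vertical; a² = 9, b² = 16.
c² = a² + b² = 9 + 16 = 25, so c = 5.
Foci lie on the vertical axis through the center: (h, k ± c).

(-2, -16) and (-2, -6)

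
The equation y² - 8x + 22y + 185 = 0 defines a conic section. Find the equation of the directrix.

x = 6

Only y is squared. Complete the square in y: (y + 11)² = 8(x - 8).
Vertex (8, -11); 4p = 8 so p = 2. Opens right.
Directrix is the vertical line x = h − p = 8 − (2) = 6.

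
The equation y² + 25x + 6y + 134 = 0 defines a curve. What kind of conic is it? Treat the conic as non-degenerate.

parabola

No xy term. Coefficients of x² and y² are A = 0, C = 1.
Exactly one squared variable ⇒ parabola.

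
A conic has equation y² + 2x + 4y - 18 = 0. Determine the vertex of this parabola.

Only y is squared. Complete the square in y: (y + 2)² = -2(x - 11).
Vertex (11, -2); 4p = -2 so p = -1/2. Opens left.

(11, -2)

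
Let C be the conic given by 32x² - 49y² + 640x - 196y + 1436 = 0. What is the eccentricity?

Collect terms: 32(x² + 20x) -49(y² + 4y) = -1436
Complete the square in x and y: 32(x + 10)² -49(y + 2)² = -1436 + 3200 - 196 = 1568
Dividing both sides by 1568: (x + 10)²/49 - (y + 2)²/32 = 1
Hyperbola, center (-10, -2), transverse axis horizontal; a² = 49, b² = 32.
c² = a² + b² = 81, so c = 9.
e = c/a = 9/7.

e = 9/7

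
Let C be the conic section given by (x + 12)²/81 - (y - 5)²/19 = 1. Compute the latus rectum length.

Center (-12, 5). The positive term is the x-term, so the transverse axis is horizontal; a² = 81, b² = 19.
Latus rectum length = 2b²/a = 2·19/9 = 38/9.

38/9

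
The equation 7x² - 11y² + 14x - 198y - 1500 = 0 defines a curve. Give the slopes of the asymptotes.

√77/11 and -√77/11

7(x² + 2x) -11(y² + 18y) = 1500
Completing the square gives 7(x + 1)² -11(y + 9)² = 1500 + 7 - 891 = 616.
Divide by 616: (x + 1)²/88 - (y + 9)²/56 = 1
Hyperbola, center (-1, -9), transverse axis horizontal; a² = 88, b² = 56.
For a horizontal hyperbola the asymptotes have slope ±b/a.
Here that is ±2√14/2√22 = ±√77/11.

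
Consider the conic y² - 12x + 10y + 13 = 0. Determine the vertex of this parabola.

Only y is squared. Complete the square in y: (y + 5)² = 12(x + 1).
Vertex (-1, -5); 4p = 12 so p = 3. Opens right.

(-1, -5)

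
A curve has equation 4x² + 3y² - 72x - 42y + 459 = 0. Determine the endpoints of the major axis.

(9, 5) and (9, 9)

4(x² - 18x) + 3(y² - 14y) = -459
Complete the square in x and y: 4(x - 9)² + 3(y - 7)² = -459 + 324 + 147 = 12
Divide by 12: (x - 9)²/3 + (y - 7)²/4 = 1
Ellipse, center (9, 7), major axis vertical; a² = 4, b² = 3.
a = 2. Vertices at (h, k ± a).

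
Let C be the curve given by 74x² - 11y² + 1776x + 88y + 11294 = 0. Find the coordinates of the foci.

74(x² + 24x) -11(y² - 8y) = -11294
Completing the square gives 74(x + 12)² -11(y - 4)² = -11294 + 10656 - 176 = -814.
Divide through by -814 to get (y - 4)²/74 - (x + 12)²/11 = 1.
Hyperbola, center (-12, 4), transverse axis vertical; a² = 74, b² = 11.
c² = a² + b² = 74 + 11 = 85, so c = √85.
Foci lie on the vertical axis through the center: (h, k ± c).

(-12, 4 - √85) and (-12, 4 + √85)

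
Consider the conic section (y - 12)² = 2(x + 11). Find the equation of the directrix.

x = -23/2

Vertex (-11, 12); 4p = 2 so p = 1/2. Opens right.
Directrix is the vertical line x = h − p = -11 − (1/2) = -23/2.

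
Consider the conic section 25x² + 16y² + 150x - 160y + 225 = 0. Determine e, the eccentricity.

Collect terms: 25(x² + 6x) + 16(y² - 10y) = -225
Complete the square in x and y: 25(x + 3)² + 16(y - 5)² = -225 + 225 + 400 = 400
Divide by 400: (x + 3)²/16 + (y - 5)²/25 = 1
Ellipse, center (-3, 5), major axis vertical; a² = 25, b² = 16.
c² = a² - b² = 9, so c = 3.
e = c/a = 3/5.

e = 3/5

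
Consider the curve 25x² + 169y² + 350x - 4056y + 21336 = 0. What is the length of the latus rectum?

Collect terms: 25(x² + 14x) + 169(y² - 24y) = -21336
Complete the square in x and y: 25(x + 7)² + 169(y - 12)² = -21336 + 1225 + 24336 = 4225
Divide through by 4225 to get (x + 7)²/169 + (y - 12)²/25 = 1.
Ellipse, center (-7, 12), major axis horizontal; a² = 169, b² = 25.
Latus rectum length = 2b²/a = 2·25/13 = 50/13.

50/13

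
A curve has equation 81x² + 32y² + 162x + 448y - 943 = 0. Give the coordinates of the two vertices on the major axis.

Collect terms: 81(x² + 2x) + 32(y² + 14y) = 943
Complete the square: 81(x + 1)² + 32(y + 7)² = 943 + 81 + 1568 = 2592
Divide by 2592: (x + 1)²/32 + (y + 7)²/81 = 1
Ellipse, center (-1, -7), major axis vertical; a² = 81, b² = 32.
a = 9. Vertices at (h, k ± a).

(-1, -16) and (-1, 2)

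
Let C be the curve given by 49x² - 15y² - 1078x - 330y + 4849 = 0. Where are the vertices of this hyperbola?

(11, -18) and (11, -4)

Collect terms: 49(x² - 22x) -15(y² + 22y) = -4849
Completing the square gives 49(x - 11)² -15(y + 11)² = -4849 + 5929 - 1815 = -735.
Divide through by -735 to get (y + 11)²/49 - (x - 11)²/15 = 1.
Hyperbola, center (11, -11), transverse axis vertical; a² = 49, b² = 15.
a = 7. Vertices at (h, k ± a).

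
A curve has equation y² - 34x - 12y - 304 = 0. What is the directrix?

x = -37/2

Only y is squared. Complete the square in y: (y - 6)² = 34(x + 10).
Vertex (-10, 6); 4p = 34 so p = 17/2. Opens right.
Directrix is the vertical line x = h − p = -10 − (17/2) = -37/2.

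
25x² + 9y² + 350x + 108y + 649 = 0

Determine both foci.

Group: 25(x² + 14x) + 9(y² + 12y) = -649
Completing the square gives 25(x + 7)² + 9(y + 6)² = -649 + 1225 + 324 = 900.
Dividing both sides by 900: (x + 7)²/36 + (y + 6)²/100 = 1
Ellipse, center (-7, -6), major axis vertical; a² = 100, b² = 36.
c² = a² - b² = 100 - 36 = 64, so c = 8.
Foci lie on the vertical axis through the center: (h, k ± c).

(-7, -14) and (-7, 2)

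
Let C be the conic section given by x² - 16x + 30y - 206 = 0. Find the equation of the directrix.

y = 33/2

Only x is squared. Complete the square in x: (x - 8)² = -30(y - 9).
Vertex (8, 9); 4p = -30 so p = -15/2. Opens down.
Directrix is the horizontal line y = k − p = 9 − (-15/2) = 33/2.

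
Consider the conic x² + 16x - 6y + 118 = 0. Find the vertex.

Only x is squared. Complete the square in x: (x + 8)² = 6(y - 9).
Vertex (-8, 9); 4p = 6 so p = 3/2. Opens up.

(-8, 9)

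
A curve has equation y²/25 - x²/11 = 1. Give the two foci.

Center (0, 0). The positive term is the y-term, so the transverse axis is vertical; a² = 25, b² = 11.
c² = a² + b² = 25 + 11 = 36, so c = 6.
Foci lie on the vertical axis through the center: (h, k ± c).

(0, -6) and (0, 6)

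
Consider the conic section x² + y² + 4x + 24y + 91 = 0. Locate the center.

(-2, -12)

Rearranging, (x² + 4x) + (y² + 24y) = -91.
(x + 2)² + (y + 12)² = -91 + 4 + 144 = 57
So (x + 2)² + (y + 12)² = 57.
Circle centered at (-2, -12) with r² = 57.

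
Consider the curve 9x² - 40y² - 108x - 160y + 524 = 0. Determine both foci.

(6, -9) and (6, 5)

Group the x- and y-terms: 9(x² - 12x) -40(y² + 4y) = -524
Complete the square: 9(x - 6)² -40(y + 2)² = -524 + 324 - 160 = -360
Divide by -360: (y + 2)²/9 - (x - 6)²/40 = 1
Hyperbola, center (6, -2), transverse axis vertical; a² = 9, b² = 40.
c² = a² + b² = 9 + 40 = 49, so c = 7.
Foci lie on the vertical axis through the center: (h, k ± c).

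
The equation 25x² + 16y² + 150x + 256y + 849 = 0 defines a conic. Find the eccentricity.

e = 3/5

25(x² + 6x) + 16(y² + 16y) = -849
Completing the square gives 25(x + 3)² + 16(y + 8)² = -849 + 225 + 1024 = 400.
Divide by 400: (x + 3)²/16 + (y + 8)²/25 = 1
Ellipse, center (-3, -8), major axis vertical; a² = 25, b² = 16.
c² = a² - b² = 9, so c = 3.
e = c/a = 3/5.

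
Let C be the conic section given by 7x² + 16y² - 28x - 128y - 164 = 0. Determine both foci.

(-4, 4) and (8, 4)

7(x² - 4x) + 16(y² - 8y) = 164
Complete the square: 7(x - 2)² + 16(y - 4)² = 164 + 28 + 256 = 448
Dividing both sides by 448: (x - 2)²/64 + (y - 4)²/28 = 1
Ellipse, center (2, 4), major axis horizontal; a² = 64, b² = 28.
c² = a² - b² = 64 - 28 = 36, so c = 6.
Foci lie on the horizontal axis through the center: (h ± c, k).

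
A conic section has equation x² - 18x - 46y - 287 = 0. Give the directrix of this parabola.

Only x is squared. Complete the square in x: (x - 9)² = 46(y + 8).
Vertex (9, -8); 4p = 46 so p = 23/2. Opens up.
Directrix is the horizontal line y = k − p = -8 − (23/2) = -39/2.

y = -39/2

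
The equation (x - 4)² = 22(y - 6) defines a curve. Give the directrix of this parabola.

y = 1/2

Vertex (4, 6); 4p = 22 so p = 11/2. Opens up.
Directrix is the horizontal line y = k − p = 6 − (11/2) = 1/2.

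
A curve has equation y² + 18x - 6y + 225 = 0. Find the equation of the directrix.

Only y is squared. Complete the square in y: (y - 3)² = -18(x + 12).
Vertex (-12, 3); 4p = -18 so p = -9/2. Opens left.
Directrix is the vertical line x = h − p = -12 − (-9/2) = -15/2.

x = -15/2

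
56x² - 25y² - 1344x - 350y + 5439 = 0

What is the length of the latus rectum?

Rearranging, 56(x² - 24x) -25(y² + 14y) = -5439.
Complete the square: 56(x - 12)² -25(y + 7)² = -5439 + 8064 - 1225 = 1400
Dividing both sides by 1400: (x - 12)²/25 - (y + 7)²/56 = 1
Hyperbola, center (12, -7), transverse axis horizontal; a² = 25, b² = 56.
Latus rectum length = 2b²/a = 2·56/5 = 112/5.

112/5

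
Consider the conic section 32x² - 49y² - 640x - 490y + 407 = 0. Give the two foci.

(1, -5) and (19, -5)

Rearranging, 32(x² - 20x) -49(y² + 10y) = -407.
32(x - 10)² -49(y + 5)² = -407 + 3200 - 1225 = 1568
Dividing both sides by 1568: (x - 10)²/49 - (y + 5)²/32 = 1
Hyperbola, center (10, -5), transverse axis horizontal; a² = 49, b² = 32.
c² = a² + b² = 49 + 32 = 81, so c = 9.
Foci lie on the horizontal axis through the center: (h ± c, k).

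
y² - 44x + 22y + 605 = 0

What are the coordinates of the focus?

Only y is squared. Complete the square in y: (y + 11)² = 44(x - 11).
Vertex (11, -11); 4p = 44 so p = 11. Opens right.
Focus is p units from the vertex along the axis: (h + p, k).

(22, -11)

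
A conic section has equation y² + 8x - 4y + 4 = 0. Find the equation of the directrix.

x = 2

Only y is squared. Complete the square in y: (y - 2)² = -8x.
Vertex (0, 2); 4p = -8 so p = -2. Opens left.
Directrix is the vertical line x = h − p = 0 − (-2) = 2.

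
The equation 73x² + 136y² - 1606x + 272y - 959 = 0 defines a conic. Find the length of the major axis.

Group the x- and y-terms: 73(x² - 22x) + 136(y² + 2y) = 959
Complete the square: 73(x - 11)² + 136(y + 1)² = 959 + 8833 + 136 = 9928
Dividing both sides by 9928: (x - 11)²/136 + (y + 1)²/73 = 1
Ellipse, center (11, -1), major axis horizontal; a² = 136, b² = 73.
a² = 136 so a = 2√34; the major axis has length 2a = 4√34.

4√34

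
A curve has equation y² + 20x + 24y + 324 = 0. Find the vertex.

Only y is squared. Complete the square in y: (y + 12)² = -20(x + 9).
Vertex (-9, -12); 4p = -20 so p = -5. Opens left.

(-9, -12)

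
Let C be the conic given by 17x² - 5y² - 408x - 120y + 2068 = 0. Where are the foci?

(12, -12 - 2√22) and (12, -12 + 2√22)

Collect terms: 17(x² - 24x) -5(y² + 24y) = -2068
Completing the square gives 17(x - 12)² -5(y + 12)² = -2068 + 2448 - 720 = -340.
Dividing both sides by -340: (y + 12)²/68 - (x - 12)²/20 = 1
Hyperbola, center (12, -12), transverse axis vertical; a² = 68, b² = 20.
c² = a² + b² = 68 + 20 = 88, so c = 2√22.
Foci lie on the vertical axis through the center: (h, k ± c).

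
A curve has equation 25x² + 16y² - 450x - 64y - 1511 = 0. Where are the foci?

(9, -7) and (9, 11)

Collect terms: 25(x² - 18x) + 16(y² - 4y) = 1511
Complete the square in x and y: 25(x - 9)² + 16(y - 2)² = 1511 + 2025 + 64 = 3600
Divide through by 3600 to get (x - 9)²/144 + (y - 2)²/225 = 1.
Ellipse, center (9, 2), major axis vertical; a² = 225, b² = 144.
c² = a² - b² = 225 - 144 = 81, so c = 9.
Foci lie on the vertical axis through the center: (h, k ± c).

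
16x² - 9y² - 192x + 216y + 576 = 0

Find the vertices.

(6, 0) and (6, 24)

Group: 16(x² - 12x) -9(y² - 24y) = -576
Complete the square in x and y: 16(x - 6)² -9(y - 12)² = -576 + 576 - 1296 = -1296
Divide through by -1296 to get (y - 12)²/144 - (x - 6)²/81 = 1.
Hyperbola, center (6, 12), transverse axis vertical; a² = 144, b² = 81.
a = 12. Vertices at (h, k ± a).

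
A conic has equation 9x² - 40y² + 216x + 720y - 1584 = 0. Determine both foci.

(-12, 2) and (-12, 16)

Group the x- and y-terms: 9(x² + 24x) -40(y² - 18y) = 1584
Completing the square gives 9(x + 12)² -40(y - 9)² = 1584 + 1296 - 3240 = -360.
Dividing both sides by -360: (y - 9)²/9 - (x + 12)²/40 = 1
Hyperbola, center (-12, 9), transverse axis vertical; a² = 9, b² = 40.
c² = a² + b² = 9 + 40 = 49, so c = 7.
Foci lie on the vertical axis through the center: (h, k ± c).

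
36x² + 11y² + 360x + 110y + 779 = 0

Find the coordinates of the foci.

Group the x- and y-terms: 36(x² + 10x) + 11(y² + 10y) = -779
36(x + 5)² + 11(y + 5)² = -779 + 900 + 275 = 396
Dividing both sides by 396: (x + 5)²/11 + (y + 5)²/36 = 1
Ellipse, center (-5, -5), major axis vertical; a² = 36, b² = 11.
c² = a² - b² = 36 - 11 = 25, so c = 5.
Foci lie on the vertical axis through the center: (h, k ± c).

(-5, -10) and (-5, 0)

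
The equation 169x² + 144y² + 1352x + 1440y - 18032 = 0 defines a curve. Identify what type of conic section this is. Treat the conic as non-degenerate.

ellipse

No xy term. Coefficients of x² and y² are A = 169, C = 144.
A and C have the same sign but A ≠ C ⇒ ellipse.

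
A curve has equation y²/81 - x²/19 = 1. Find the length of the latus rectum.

38/9

Center (0, 0). The positive term is the y-term, so the transverse axis is vertical; a² = 81, b² = 19.
Latus rectum length = 2b²/a = 2·19/9 = 38/9.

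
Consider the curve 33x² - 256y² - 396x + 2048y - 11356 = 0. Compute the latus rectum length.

33/8

Group: 33(x² - 12x) -256(y² - 8y) = 11356
Completing the square gives 33(x - 6)² -256(y - 4)² = 11356 + 1188 - 4096 = 8448.
Divide through by 8448 to get (x - 6)²/256 - (y - 4)²/33 = 1.
Hyperbola, center (6, 4), transverse axis horizontal; a² = 256, b² = 33.
Latus rectum length = 2b²/a = 2·33/16 = 33/8.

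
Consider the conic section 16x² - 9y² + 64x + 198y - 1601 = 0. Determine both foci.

Collect terms: 16(x² + 4x) -9(y² - 22y) = 1601
16(x + 2)² -9(y - 11)² = 1601 + 64 - 1089 = 576
Divide by 576: (x + 2)²/36 - (y - 11)²/64 = 1
Hyperbola, center (-2, 11), transverse axis horizontal; a² = 36, b² = 64.
c² = a² + b² = 36 + 64 = 100, so c = 10.
Foci lie on the horizontal axis through the center: (h ± c, k).

(-12, 11) and (8, 11)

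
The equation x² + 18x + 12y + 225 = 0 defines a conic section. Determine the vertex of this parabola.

Only x is squared. Complete the square in x: (x + 9)² = -12(y + 12).
Vertex (-9, -12); 4p = -12 so p = -3. Opens down.

(-9, -12)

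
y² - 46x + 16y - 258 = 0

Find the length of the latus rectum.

Only y is squared. Complete the square in y: (y + 8)² = 46(x + 7).
Vertex (-7, -8); 4p = 46 so p = 23/2. Opens right.
Latus rectum length = |4p| = 46.

46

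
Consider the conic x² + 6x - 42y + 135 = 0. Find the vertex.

(-3, 3)

Only x is squared. Complete the square in x: (x + 3)² = 42(y - 3).
Vertex (-3, 3); 4p = 42 so p = 21/2. Opens up.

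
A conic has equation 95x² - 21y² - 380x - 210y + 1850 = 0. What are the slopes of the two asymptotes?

Group the x- and y-terms: 95(x² - 4x) -21(y² + 10y) = -1850
Complete the square: 95(x - 2)² -21(y + 5)² = -1850 + 380 - 525 = -1995
Dividing both sides by -1995: (y + 5)²/95 - (x - 2)²/21 = 1
Hyperbola, center (2, -5), transverse axis vertical; a² = 95, b² = 21.
For a vertical hyperbola the asymptotes have slope ±a/b.
Here that is ±√95/√21 = ±√1995/21.

√1995/21 and -√1995/21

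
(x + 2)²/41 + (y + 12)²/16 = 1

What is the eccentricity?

e = 5√41/41

Center (-2, -12). The larger denominator 41 sits under the x-term, so the major axis is horizontal; a² = 41, b² = 16.
c² = a² - b² = 25, so c = 5.
e = c/a = 5/√41 = 5√41/41.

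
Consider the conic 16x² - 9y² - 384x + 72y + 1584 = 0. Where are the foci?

Rearranging, 16(x² - 24x) -9(y² - 8y) = -1584.
Completing the square gives 16(x - 12)² -9(y - 4)² = -1584 + 2304 - 144 = 576.
Divide through by 576 to get (x - 12)²/36 - (y - 4)²/64 = 1.
Hyperbola, center (12, 4), transverse axis horizontal; a² = 36, b² = 64.
c² = a² + b² = 36 + 64 = 100, so c = 10.
Foci lie on the horizontal axis through the center: (h ± c, k).

(2, 4) and (22, 4)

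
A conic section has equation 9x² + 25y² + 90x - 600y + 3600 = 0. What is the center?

Collect terms: 9(x² + 10x) + 25(y² - 24y) = -3600
Complete the square: 9(x + 5)² + 25(y - 12)² = -3600 + 225 + 3600 = 225
Divide through by 225 to get (x + 5)²/25 + (y - 12)²/9 = 1.
Ellipse with center (-5, 12).

(-5, 12)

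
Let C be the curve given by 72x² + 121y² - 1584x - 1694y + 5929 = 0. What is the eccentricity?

e = 7/11

Rearranging, 72(x² - 22x) + 121(y² - 14y) = -5929.
Complete the square in x and y: 72(x - 11)² + 121(y - 7)² = -5929 + 8712 + 5929 = 8712
Divide through by 8712 to get (x - 11)²/121 + (y - 7)²/72 = 1.
Ellipse, center (11, 7), major axis horizontal; a² = 121, b² = 72.
c² = a² - b² = 49, so c = 7.
e = c/a = 7/11.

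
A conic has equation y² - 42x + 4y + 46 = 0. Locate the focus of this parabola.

(23/2, -2)

Only y is squared. Complete the square in y: (y + 2)² = 42(x - 1).
Vertex (1, -2); 4p = 42 so p = 21/2. Opens right.
Focus is p units from the vertex along the axis: (h + p, k).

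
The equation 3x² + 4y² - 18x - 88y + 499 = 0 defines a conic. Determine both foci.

3(x² - 6x) + 4(y² - 22y) = -499
Complete the square in x and y: 3(x - 3)² + 4(y - 11)² = -499 + 27 + 484 = 12
Divide by 12: (x - 3)²/4 + (y - 11)²/3 = 1
Ellipse, center (3, 11), major axis horizontal; a² = 4, b² = 3.
c² = a² - b² = 4 - 3 = 1, so c = 1.
Foci lie on the horizontal axis through the center: (h ± c, k).

(2, 11) and (4, 11)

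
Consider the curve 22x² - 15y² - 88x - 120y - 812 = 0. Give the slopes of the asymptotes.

Group: 22(x² - 4x) -15(y² + 8y) = 812
Completing the square gives 22(x - 2)² -15(y + 4)² = 812 + 88 - 240 = 660.
Divide through by 660 to get (x - 2)²/30 - (y + 4)²/44 = 1.
Hyperbola, center (2, -4), transverse axis horizontal; a² = 30, b² = 44.
For a horizontal hyperbola the asymptotes have slope ±b/a.
Here that is ±2√11/√30 = ±√330/15.

√330/15 and -√330/15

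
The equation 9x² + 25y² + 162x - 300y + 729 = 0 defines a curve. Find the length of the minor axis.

Group: 9(x² + 18x) + 25(y² - 12y) = -729
Complete the square: 9(x + 9)² + 25(y - 6)² = -729 + 729 + 900 = 900
Divide by 900: (x + 9)²/100 + (y - 6)²/36 = 1
Ellipse, center (-9, 6), major axis horizontal; a² = 100, b² = 36.
b² = 36 so b = 6; the minor axis has length 2b = 12.

12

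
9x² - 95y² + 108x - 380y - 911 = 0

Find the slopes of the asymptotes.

Group the x- and y-terms: 9(x² + 12x) -95(y² + 4y) = 911
Complete the square: 9(x + 6)² -95(y + 2)² = 911 + 324 - 380 = 855
Divide by 855: (x + 6)²/95 - (y + 2)²/9 = 1
Hyperbola, center (-6, -2), transverse axis horizontal; a² = 95, b² = 9.
For a horizontal hyperbola the asymptotes have slope ±b/a.
Here that is ±3/√95 = ±3√95/95.

3√95/95 and -3√95/95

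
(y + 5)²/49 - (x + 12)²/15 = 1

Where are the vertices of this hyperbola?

Center (-12, -5). The positive term is the y-term, so the transverse axis is vertical; a² = 49, b² = 15.
a = 7. Vertices at (h, k ± a).

(-12, -12) and (-12, 2)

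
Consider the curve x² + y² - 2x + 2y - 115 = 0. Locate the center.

Group the x- and y-terms: (x² - 2x) + (y² + 2y) = 115
(x - 1)² + (y + 1)² = 115 + 1 + 1 = 117
So (x - 1)² + (y + 1)² = 117.
Circle centered at (1, -1) with r² = 117.

(1, -1)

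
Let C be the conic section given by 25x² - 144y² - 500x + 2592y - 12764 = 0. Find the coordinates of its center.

(10, 9)

Rearranging, 25(x² - 20x) -144(y² - 18y) = 12764.
Completing the square gives 25(x - 10)² -144(y - 9)² = 12764 + 2500 - 11664 = 3600.
Divide by 3600: (x - 10)²/144 - (y - 9)²/25 = 1
Hyperbola with center (10, 9).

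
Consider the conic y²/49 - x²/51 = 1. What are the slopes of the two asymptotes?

7√51/51 and -7√51/51

Center (0, 0). The positive term is the y-term, so the transverse axis is vertical; a² = 49, b² = 51.
For a vertical hyperbola the asymptotes have slope ±a/b.
Here that is ±7/√51 = ±7√51/51.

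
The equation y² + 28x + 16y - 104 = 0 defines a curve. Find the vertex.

Only y is squared. Complete the square in y: (y + 8)² = -28(x - 6).
Vertex (6, -8); 4p = -28 so p = -7. Opens left.

(6, -8)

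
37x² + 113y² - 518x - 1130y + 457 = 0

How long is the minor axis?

37(x² - 14x) + 113(y² - 10y) = -457
Complete the square: 37(x - 7)² + 113(y - 5)² = -457 + 1813 + 2825 = 4181
Dividing both sides by 4181: (x - 7)²/113 + (y - 5)²/37 = 1
Ellipse, center (7, 5), major axis horizontal; a² = 113, b² = 37.
b² = 37 so b = √37; the minor axis has length 2b = 2√37.

2√37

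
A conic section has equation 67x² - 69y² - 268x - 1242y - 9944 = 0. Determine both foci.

(2 - 2√34, -9) and (2 + 2√34, -9)

Collect terms: 67(x² - 4x) -69(y² + 18y) = 9944
Complete the square: 67(x - 2)² -69(y + 9)² = 9944 + 268 - 5589 = 4623
Divide through by 4623 to get (x - 2)²/69 - (y + 9)²/67 = 1.
Hyperbola, center (2, -9), transverse axis horizontal; a² = 69, b² = 67.
c² = a² + b² = 69 + 67 = 136, so c = 2√34.
Foci lie on the horizontal axis through the center: (h ± c, k).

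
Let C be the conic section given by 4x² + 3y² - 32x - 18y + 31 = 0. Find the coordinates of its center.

Collect terms: 4(x² - 8x) + 3(y² - 6y) = -31
4(x - 4)² + 3(y - 3)² = -31 + 64 + 27 = 60
Dividing both sides by 60: (x - 4)²/15 + (y - 3)²/20 = 1
Ellipse with center (4, 3).

(4, 3)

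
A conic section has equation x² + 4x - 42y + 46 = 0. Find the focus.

Only x is squared. Complete the square in x: (x + 2)² = 42(y - 1).
Vertex (-2, 1); 4p = 42 so p = 21/2. Opens up.
Focus is p units from the vertex along the axis: (h, k + p).

(-2, 23/2)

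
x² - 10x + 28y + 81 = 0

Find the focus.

Only x is squared. Complete the square in x: (x - 5)² = -28(y + 2).
Vertex (5, -2); 4p = -28 so p = -7. Opens down.
Focus is p units from the vertex along the axis: (h, k + p).

(5, -9)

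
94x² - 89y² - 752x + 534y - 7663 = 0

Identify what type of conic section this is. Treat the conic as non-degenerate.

No xy term. Coefficients of x² and y² are A = 94, C = -89.
A and C have opposite signs ⇒ hyperbola.

hyperbola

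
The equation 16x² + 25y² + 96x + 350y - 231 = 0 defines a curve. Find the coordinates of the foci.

(-9, -7) and (3, -7)

Group the x- and y-terms: 16(x² + 6x) + 25(y² + 14y) = 231
16(x + 3)² + 25(y + 7)² = 231 + 144 + 1225 = 1600
Divide by 1600: (x + 3)²/100 + (y + 7)²/64 = 1
Ellipse, center (-3, -7), major axis horizontal; a² = 100, b² = 64.
c² = a² - b² = 100 - 64 = 36, so c = 6.
Foci lie on the horizontal axis through the center: (h ± c, k).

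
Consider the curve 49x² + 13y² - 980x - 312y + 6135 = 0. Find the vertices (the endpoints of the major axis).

Rearranging, 49(x² - 20x) + 13(y² - 24y) = -6135.
49(x - 10)² + 13(y - 12)² = -6135 + 4900 + 1872 = 637
Dividing both sides by 637: (x - 10)²/13 + (y - 12)²/49 = 1
Ellipse, center (10, 12), major axis vertical; a² = 49, b² = 13.
a = 7. Vertices at (h, k ± a).

(10, 5) and (10, 19)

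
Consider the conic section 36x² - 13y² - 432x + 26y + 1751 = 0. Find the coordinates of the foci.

Collect terms: 36(x² - 12x) -13(y² - 2y) = -1751
36(x - 6)² -13(y - 1)² = -1751 + 1296 - 13 = -468
Divide through by -468 to get (y - 1)²/36 - (x - 6)²/13 = 1.
Hyperbola, center (6, 1), transverse axis vertical; a² = 36, b² = 13.
c² = a² + b² = 36 + 13 = 49, so c = 7.
Foci lie on the vertical axis through the center: (h, k ± c).

(6, -6) and (6, 8)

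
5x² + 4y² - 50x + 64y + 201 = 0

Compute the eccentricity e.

e = √5/5

Rearranging, 5(x² - 10x) + 4(y² + 16y) = -201.
Complete the square in x and y: 5(x - 5)² + 4(y + 8)² = -201 + 125 + 256 = 180
Divide through by 180 to get (x - 5)²/36 + (y + 8)²/45 = 1.
Ellipse, center (5, -8), major axis vertical; a² = 45, b² = 36.
c² = a² - b² = 9, so c = 3.
e = c/a = 3/3√5 = √5/5.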